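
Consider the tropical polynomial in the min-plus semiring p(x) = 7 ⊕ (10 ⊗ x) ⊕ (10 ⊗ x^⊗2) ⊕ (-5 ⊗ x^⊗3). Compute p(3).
p(3) = 4

A tropical monomial a ⊗ x^⊗i evaluates to a + i · x. Evaluating each term at x = 3:
  Term 0 contributes 7 + 0 · 3 = 7
  Term 1 contributes 10 + 1 · 3 = 13
  Term 2 contributes 10 + 2 · 3 = 16
  Term 3 contributes -5 + 3 · 3 = 4
p(3) = ⊕ of these = min[7, 13, 16, 4] = 4.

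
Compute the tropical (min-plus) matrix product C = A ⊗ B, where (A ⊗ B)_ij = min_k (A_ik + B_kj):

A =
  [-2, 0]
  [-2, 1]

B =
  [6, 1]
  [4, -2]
A ⊗ B =
  [4, -2]
  [4, -1]

Apply the min-plus product entry-by-entry:
  C[0][0] = min over k of (A[0][0] + B[0][0] = -2 + 6 = 4, A[0][1] + B[1][0] = 0 + 4 = 4) = 4 (attained at k = 0)
  C[0][1] = min over k of (A[0][0] + B[0][1] = -2 + 1 = -1, A[0][1] + B[1][1] = 0 + -2 = -2) = -2 (attained at k = 1)
  C[1][0] = min over k of (A[1][0] + B[0][0] = -2 + 6 = 4, A[1][1] + B[1][0] = 1 + 4 = 5) = 4 (attained at k = 0)
  C[1][1] = min over k of (A[1][0] + B[0][1] = -2 + 1 = -1, A[1][1] + B[1][1] = 1 + -2 = -1) = -1 (attained at k = 0)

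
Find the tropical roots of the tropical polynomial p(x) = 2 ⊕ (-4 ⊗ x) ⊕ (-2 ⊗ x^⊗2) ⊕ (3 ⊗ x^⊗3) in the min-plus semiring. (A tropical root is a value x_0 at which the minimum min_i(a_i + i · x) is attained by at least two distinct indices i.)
Roots: {-5, -2, 6}

Each tropical root is a break point of the lower envelope of the lines y = a_i + i · x (there are 4 lines, with slopes 0, 1, ..., 3). Only the lines that attain the minimum somewhere contribute to roots; other lines are dominated. Here the surviving (envelope) indices are i = 3, i = 2, i = 1, i = 0.
Intersections between consecutive envelope lines give the roots: for adjacent envelope indices i < j the intersection is x = (a_i − a_j) / (j − i). Reading off the sorted break points: {-5, -2, 6}.
Verification: at each break x_0, at least two indices attain the minimum of min_i(a_i + i · x_0).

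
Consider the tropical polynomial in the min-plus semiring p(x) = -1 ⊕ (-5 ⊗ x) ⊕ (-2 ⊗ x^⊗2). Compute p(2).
p(2) = -3

A tropical monomial a ⊗ x^⊗i evaluates to a + i · x. Evaluating each term at x = 2:
  Term 0 contributes -1 + 0 · 2 = -1
  Term 1 contributes -5 + 1 · 2 = -3
  Term 2 contributes -2 + 2 · 2 = 2
p(2) = ⊕ of these = min[-1, -3, 2] = -3.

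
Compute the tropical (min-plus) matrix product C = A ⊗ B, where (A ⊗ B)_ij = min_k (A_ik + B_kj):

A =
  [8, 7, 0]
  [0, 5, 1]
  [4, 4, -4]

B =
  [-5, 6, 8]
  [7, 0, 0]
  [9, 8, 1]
A ⊗ B =
  [3, 7, 1]
  [-5, 5, 2]
  [-1, 4, -3]

Apply the min-plus product entry-by-entry:
  C[0][0] = min over k of (A[0][0] + B[0][0] = 8 + -5 = 3, A[0][1] + B[1][0] = 7 + 7 = 14, A[0][2] + B[2][0] = 0 + 9 = 9) = 3 (attained at k = 0)
  C[0][1] = min over k of (A[0][0] + B[0][1] = 8 + 6 = 14, A[0][1] + B[1][1] = 7 + 0 = 7, A[0][2] + B[2][1] = 0 + 8 = 8) = 7 (attained at k = 1)
  C[0][2] = min over k of (A[0][0] + B[0][2] = 8 + 8 = 16, A[0][1] + B[1][2] = 7 + 0 = 7, A[0][2] + B[2][2] = 0 + 1 = 1) = 1 (attained at k = 2)
  C[1][0] = min over k of (A[1][0] + B[0][0] = 0 + -5 = -5, A[1][1] + B[1][0] = 5 + 7 = 12, A[1][2] + B[2][0] = 1 + 9 = 10) = -5 (attained at k = 0)
  C[1][1] = min over k of (A[1][0] + B[0][1] = 0 + 6 = 6, A[1][1] + B[1][1] = 5 + 0 = 5, A[1][2] + B[2][1] = 1 + 8 = 9) = 5 (attained at k = 1)
  C[1][2] = min over k of (A[1][0] + B[0][2] = 0 + 8 = 8, A[1][1] + B[1][2] = 5 + 0 = 5, A[1][2] + B[2][2] = 1 + 1 = 2) = 2 (attained at k = 2)
  C[2][0] = min over k of (A[2][0] + B[0][0] = 4 + -5 = -1, A[2][1] + B[1][0] = 4 + 7 = 11, A[2][2] + B[2][0] = -4 + 9 = 5) = -1 (attained at k = 0)
  C[2][1] = min over k of (A[2][0] + B[0][1] = 4 + 6 = 10, A[2][1] + B[1][1] = 4 + 0 = 4, A[2][2] + B[2][1] = -4 + 8 = 4) = 4 (attained at k = 1)
  C[2][2] = min over k of (A[2][0] + B[0][2] = 4 + 8 = 12, A[2][1] + B[1][2] = 4 + 0 = 4, A[2][2] + B[2][2] = -4 + 1 = -3) = -3 (attained at k = 2)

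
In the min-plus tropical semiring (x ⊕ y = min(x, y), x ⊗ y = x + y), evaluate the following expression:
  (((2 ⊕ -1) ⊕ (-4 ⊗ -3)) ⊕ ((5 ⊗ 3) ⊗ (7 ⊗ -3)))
(((2 ⊕ -1) ⊕ (-4 ⊗ -3)) ⊕ ((5 ⊗ 3) ⊗ (7 ⊗ -3))) = -7

Expand innermost to outermost. Recall ⊕ takes the minimum of its arguments and ⊗ takes their sum. Working out the expression (((2 ⊕ -1) ⊕ (-4 ⊗ -3)) ⊕ ((5 ⊗ 3) ⊗ (7 ⊗ -3))) gives -7.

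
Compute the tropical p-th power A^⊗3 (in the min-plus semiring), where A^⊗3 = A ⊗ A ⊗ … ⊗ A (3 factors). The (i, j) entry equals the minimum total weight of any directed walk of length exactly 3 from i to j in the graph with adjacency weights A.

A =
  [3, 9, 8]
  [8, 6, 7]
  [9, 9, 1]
A^⊗3 =
  [9, 15, 10]
  [14, 17, 9]
  [11, 11, 3]

Each entry (A^⊗3)_ij equals the minimum over all length-3 walks i = v_0 → v_1 → … → v_3 = j of Σ_t A[v_t][v_{t+1}]. For example, for (i, j) = (0, 2) we minimise over 9 possible intermediate vertex sequences; the minimum is 10, attained along the walk 0 → 2 → 2 → 2.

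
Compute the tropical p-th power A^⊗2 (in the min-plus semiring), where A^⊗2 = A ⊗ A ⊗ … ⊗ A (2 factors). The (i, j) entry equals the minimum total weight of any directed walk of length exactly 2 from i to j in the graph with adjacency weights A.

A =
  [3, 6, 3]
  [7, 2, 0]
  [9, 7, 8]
A^⊗2 =
  [6, 8, 6]
  [9, 4, 2]
  [12, 9, 7]

Each entry (A^⊗2)_ij equals the minimum over all length-2 walks i = v_0 → v_1 → … → v_2 = j of Σ_t A[v_t][v_{t+1}]. For example, for (i, j) = (0, 2) we minimise over 3 possible intermediate vertex sequences; the minimum is 6, attained along the walk 0 → 0 → 2.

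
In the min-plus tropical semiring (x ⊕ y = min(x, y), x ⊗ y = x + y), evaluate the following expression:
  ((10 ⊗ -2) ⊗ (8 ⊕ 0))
((10 ⊗ -2) ⊗ (8 ⊕ 0)) = 8

Expand innermost to outermost. Recall ⊕ takes the minimum of its arguments and ⊗ takes their sum. Working out the expression ((10 ⊗ -2) ⊗ (8 ⊕ 0)) gives 8.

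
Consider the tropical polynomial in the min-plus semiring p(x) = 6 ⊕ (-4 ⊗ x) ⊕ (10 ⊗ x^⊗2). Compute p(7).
p(7) = 3

A tropical monomial a ⊗ x^⊗i evaluates to a + i · x. Evaluating each term at x = 7:
  Term 0 contributes 6 + 0 · 7 = 6
  Term 1 contributes -4 + 1 · 7 = 3
  Term 2 contributes 10 + 2 · 7 = 24
p(7) = ⊕ of these = min[6, 3, 24] = 3.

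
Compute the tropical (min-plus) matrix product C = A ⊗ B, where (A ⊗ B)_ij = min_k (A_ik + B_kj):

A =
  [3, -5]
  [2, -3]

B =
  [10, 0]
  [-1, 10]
A ⊗ B =
  [-6, 3]
  [-4, 2]

Apply the min-plus product entry-by-entry:
  C[0][0] = min over k of (A[0][0] + B[0][0] = 3 + 10 = 13, A[0][1] + B[1][0] = -5 + -1 = -6) = -6 (attained at k = 1)
  C[0][1] = min over k of (A[0][0] + B[0][1] = 3 + 0 = 3, A[0][1] + B[1][1] = -5 + 10 = 5) = 3 (attained at k = 0)
  C[1][0] = min over k of (A[1][0] + B[0][0] = 2 + 10 = 12, A[1][1] + B[1][0] = -3 + -1 = -4) = -4 (attained at k = 1)
  C[1][1] = min over k of (A[1][0] + B[0][1] = 2 + 0 = 2, A[1][1] + B[1][1] = -3 + 10 = 7) = 2 (attained at k = 0)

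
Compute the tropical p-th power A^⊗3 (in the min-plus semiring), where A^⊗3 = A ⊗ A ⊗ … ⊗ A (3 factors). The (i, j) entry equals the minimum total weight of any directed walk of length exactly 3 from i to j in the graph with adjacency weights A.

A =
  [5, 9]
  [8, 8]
A^⊗3 =
  [15, 19]
  [18, 22]

Each entry (A^⊗3)_ij equals the minimum over all length-3 walks i = v_0 → v_1 → … → v_3 = j of Σ_t A[v_t][v_{t+1}]. For example, for (i, j) = (0, 1) we minimise over 4 possible intermediate vertex sequences; the minimum is 19, attained along the walk 0 → 0 → 0 → 1.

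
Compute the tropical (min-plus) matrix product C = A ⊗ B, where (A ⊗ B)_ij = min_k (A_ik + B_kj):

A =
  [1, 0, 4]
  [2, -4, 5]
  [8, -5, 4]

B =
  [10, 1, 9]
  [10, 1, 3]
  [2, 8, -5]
A ⊗ B =
  [6, 1, -1]
  [6, -3, -1]
  [5, -4, -2]

Apply the min-plus product entry-by-entry:
  C[0][0] = min over k of (A[0][0] + B[0][0] = 1 + 10 = 11, A[0][1] + B[1][0] = 0 + 10 = 10, A[0][2] + B[2][0] = 4 + 2 = 6) = 6 (attained at k = 2)
  C[0][1] = min over k of (A[0][0] + B[0][1] = 1 + 1 = 2, A[0][1] + B[1][1] = 0 + 1 = 1, A[0][2] + B[2][1] = 4 + 8 = 12) = 1 (attained at k = 1)
  C[0][2] = min over k of (A[0][0] + B[0][2] = 1 + 9 = 10, A[0][1] + B[1][2] = 0 + 3 = 3, A[0][2] + B[2][2] = 4 + -5 = -1) = -1 (attained at k = 2)
  C[1][0] = min over k of (A[1][0] + B[0][0] = 2 + 10 = 12, A[1][1] + B[1][0] = -4 + 10 = 6, A[1][2] + B[2][0] = 5 + 2 = 7) = 6 (attained at k = 1)
  C[1][1] = min over k of (A[1][0] + B[0][1] = 2 + 1 = 3, A[1][1] + B[1][1] = -4 + 1 = -3, A[1][2] + B[2][1] = 5 + 8 = 13) = -3 (attained at k = 1)
  C[1][2] = min over k of (A[1][0] + B[0][2] = 2 + 9 = 11, A[1][1] + B[1][2] = -4 + 3 = -1, A[1][2] + B[2][2] = 5 + -5 = 0) = -1 (attained at k = 1)
  C[2][0] = min over k of (A[2][0] + B[0][0] = 8 + 10 = 18, A[2][1] + B[1][0] = -5 + 10 = 5, A[2][2] + B[2][0] = 4 + 2 = 6) = 5 (attained at k = 1)
  C[2][1] = min over k of (A[2][0] + B[0][1] = 8 + 1 = 9, A[2][1] + B[1][1] = -5 + 1 = -4, A[2][2] + B[2][1] = 4 + 8 = 12) = -4 (attained at k = 1)
  C[2][2] = min over k of (A[2][0] + B[0][2] = 8 + 9 = 17, A[2][1] + B[1][2] = -5 + 3 = -2, A[2][2] + B[2][2] = 4 + -5 = -1) = -2 (attained at k = 1)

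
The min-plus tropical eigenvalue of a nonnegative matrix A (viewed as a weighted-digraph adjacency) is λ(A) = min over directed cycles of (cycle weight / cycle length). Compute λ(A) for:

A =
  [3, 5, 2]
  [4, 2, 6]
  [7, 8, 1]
λ(A) = 1

Enumerate directed cycles and compute their means (weight / length). Sample:
  cycle 0 → 0: weight = 3, length = 1, mean = 3/1 ≈ 3.000
  cycle 1 → 1: weight = 2, length = 1, mean = 2/1 ≈ 2.000
  cycle 2 → 2: weight = 1, length = 1, mean = 1/1 ≈ 1.000
  cycle 0 → 1 → 0: weight = 9, length = 2, mean = 9/2 ≈ 4.500
  cycle 0 → 2 → 0: weight = 9, length = 2, mean = 9/2 ≈ 4.500
  cycle 1 → 0 → 1: weight = 9, length = 2, mean = 9/2 ≈ 4.500
Minimum mean = 1.000, attained e.g. along the cycle 2 → 2 with weight 1 and length 1. So λ(A) = 1/1 = 1.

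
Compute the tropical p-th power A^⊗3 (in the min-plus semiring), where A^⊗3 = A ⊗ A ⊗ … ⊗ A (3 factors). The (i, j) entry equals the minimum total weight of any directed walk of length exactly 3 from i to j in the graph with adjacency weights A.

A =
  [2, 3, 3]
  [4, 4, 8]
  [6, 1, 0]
A^⊗3 =
  [6, 4, 3]
  [8, 8, 7]
  [5, 1, 0]

Each entry (A^⊗3)_ij equals the minimum over all length-3 walks i = v_0 → v_1 → … → v_3 = j of Σ_t A[v_t][v_{t+1}]. For example, for (i, j) = (0, 2) we minimise over 9 possible intermediate vertex sequences; the minimum is 3, attained along the walk 0 → 2 → 2 → 2.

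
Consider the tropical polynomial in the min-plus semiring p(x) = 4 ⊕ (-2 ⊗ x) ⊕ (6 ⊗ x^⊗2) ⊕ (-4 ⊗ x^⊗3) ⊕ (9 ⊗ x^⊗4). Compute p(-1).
p(-1) = -7

A tropical monomial a ⊗ x^⊗i evaluates to a + i · x. Evaluating each term at x = -1:
  Term 0 contributes 4 + 0 · -1 = 4
  Term 1 contributes -2 + 1 · -1 = -3
  Term 2 contributes 6 + 2 · -1 = 4
  Term 3 contributes -4 + 3 · -1 = -7
  Term 4 contributes 9 + 4 · -1 = 5
p(-1) = ⊕ of these = min[4, -3, 4, -7, 5] = -7.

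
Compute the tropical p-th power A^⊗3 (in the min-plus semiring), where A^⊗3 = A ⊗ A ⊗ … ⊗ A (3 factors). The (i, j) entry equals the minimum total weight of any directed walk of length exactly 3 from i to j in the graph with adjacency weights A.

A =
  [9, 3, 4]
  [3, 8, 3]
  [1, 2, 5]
A^⊗3 =
  [7, 8, 9]
  [8, 7, 8]
  [6, 7, 7]

Each entry (A^⊗3)_ij equals the minimum over all length-3 walks i = v_0 → v_1 → … → v_3 = j of Σ_t A[v_t][v_{t+1}]. For example, for (i, j) = (0, 2) we minimise over 9 possible intermediate vertex sequences; the minimum is 9, attained along the walk 0 → 2 → 0 → 2.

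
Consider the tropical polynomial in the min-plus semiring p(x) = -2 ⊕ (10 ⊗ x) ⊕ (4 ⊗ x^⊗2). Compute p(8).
p(8) = -2

A tropical monomial a ⊗ x^⊗i evaluates to a + i · x. Evaluating each term at x = 8:
  Term 0 contributes -2 + 0 · 8 = -2
  Term 1 contributes 10 + 1 · 8 = 18
  Term 2 contributes 4 + 2 · 8 = 20
p(8) = ⊕ of these = min[-2, 18, 20] = -2.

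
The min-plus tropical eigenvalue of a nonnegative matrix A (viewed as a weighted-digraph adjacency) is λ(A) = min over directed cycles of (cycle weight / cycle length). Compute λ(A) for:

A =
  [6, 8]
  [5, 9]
λ(A) = 6

Enumerate directed cycles and compute their means (weight / length). Sample:
  cycle 0 → 0: weight = 6, length = 1, mean = 6/1 ≈ 6.000
  cycle 1 → 1: weight = 9, length = 1, mean = 9/1 ≈ 9.000
  cycle 0 → 1 → 0: weight = 13, length = 2, mean = 13/2 ≈ 6.500
  cycle 1 → 0 → 1: weight = 13, length = 2, mean = 13/2 ≈ 6.500
Minimum mean = 6.000, attained e.g. along the cycle 0 → 0 with weight 6 and length 1. So λ(A) = 6/1 = 6.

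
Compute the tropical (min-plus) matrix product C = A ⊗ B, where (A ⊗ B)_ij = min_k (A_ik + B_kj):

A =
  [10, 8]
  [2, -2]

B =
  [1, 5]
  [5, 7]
A ⊗ B =
  [11, 15]
  [3, 5]

Apply the min-plus product entry-by-entry:
  C[0][0] = min over k of (A[0][0] + B[0][0] = 10 + 1 = 11, A[0][1] + B[1][0] = 8 + 5 = 13) = 11 (attained at k = 0)
  C[0][1] = min over k of (A[0][0] + B[0][1] = 10 + 5 = 15, A[0][1] + B[1][1] = 8 + 7 = 15) = 15 (attained at k = 0)
  C[1][0] = min over k of (A[1][0] + B[0][0] = 2 + 1 = 3, A[1][1] + B[1][0] = -2 + 5 = 3) = 3 (attained at k = 0)
  C[1][1] = min over k of (A[1][0] + B[0][1] = 2 + 5 = 7, A[1][1] + B[1][1] = -2 + 7 = 5) = 5 (attained at k = 1)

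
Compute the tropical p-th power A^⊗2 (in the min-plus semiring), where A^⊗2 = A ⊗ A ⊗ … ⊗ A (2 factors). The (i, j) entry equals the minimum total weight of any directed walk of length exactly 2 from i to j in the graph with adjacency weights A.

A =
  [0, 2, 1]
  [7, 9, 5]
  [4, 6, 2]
A^⊗2 =
  [0, 2, 1]
  [7, 9, 7]
  [4, 6, 4]

Each entry (A^⊗2)_ij equals the minimum over all length-2 walks i = v_0 → v_1 → … → v_2 = j of Σ_t A[v_t][v_{t+1}]. For example, for (i, j) = (0, 2) we minimise over 3 possible intermediate vertex sequences; the minimum is 1, attained along the walk 0 → 0 → 2.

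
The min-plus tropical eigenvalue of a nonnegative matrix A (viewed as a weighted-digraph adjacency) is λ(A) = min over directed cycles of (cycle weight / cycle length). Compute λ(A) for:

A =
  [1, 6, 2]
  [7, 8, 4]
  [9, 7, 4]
λ(A) = 1

Enumerate directed cycles and compute their means (weight / length). Sample:
  cycle 0 → 0: weight = 1, length = 1, mean = 1/1 ≈ 1.000
  cycle 1 → 1: weight = 8, length = 1, mean = 8/1 ≈ 8.000
  cycle 2 → 2: weight = 4, length = 1, mean = 4/1 ≈ 4.000
  cycle 0 → 1 → 0: weight = 13, length = 2, mean = 13/2 ≈ 6.500
  cycle 0 → 2 → 0: weight = 11, length = 2, mean = 11/2 ≈ 5.500
  cycle 1 → 0 → 1: weight = 13, length = 2, mean = 13/2 ≈ 6.500
Minimum mean = 1.000, attained e.g. along the cycle 0 → 0 with weight 1 and length 1. So λ(A) = 1/1 = 1.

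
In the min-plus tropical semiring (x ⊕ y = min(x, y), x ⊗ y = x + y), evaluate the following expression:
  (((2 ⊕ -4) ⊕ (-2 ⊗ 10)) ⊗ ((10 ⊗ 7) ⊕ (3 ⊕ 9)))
(((2 ⊕ -4) ⊕ (-2 ⊗ 10)) ⊗ ((10 ⊗ 7) ⊕ (3 ⊕ 9))) = -1

Expand innermost to outermost. Recall ⊕ takes the minimum of its arguments and ⊗ takes their sum. Working out the expression (((2 ⊕ -4) ⊕ (-2 ⊗ 10)) ⊗ ((10 ⊗ 7) ⊕ (3 ⊕ 9))) gives -1.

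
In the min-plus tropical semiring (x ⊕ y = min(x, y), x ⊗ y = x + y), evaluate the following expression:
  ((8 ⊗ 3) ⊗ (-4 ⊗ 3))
((8 ⊗ 3) ⊗ (-4 ⊗ 3)) = 10

Expand innermost to outermost. Recall ⊕ takes the minimum of its arguments and ⊗ takes their sum. Working out the expression ((8 ⊗ 3) ⊗ (-4 ⊗ 3)) gives 10.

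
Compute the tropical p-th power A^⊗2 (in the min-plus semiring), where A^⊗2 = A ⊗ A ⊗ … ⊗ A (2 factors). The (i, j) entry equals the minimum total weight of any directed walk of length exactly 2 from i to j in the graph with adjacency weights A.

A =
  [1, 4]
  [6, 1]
A^⊗2 =
  [2, 5]
  [7, 2]

Each entry (A^⊗2)_ij equals the minimum over all length-2 walks i = v_0 → v_1 → … → v_2 = j of Σ_t A[v_t][v_{t+1}]. For example, for (i, j) = (0, 1) we minimise over 2 possible intermediate vertex sequences; the minimum is 5, attained along the walk 0 → 0 → 1.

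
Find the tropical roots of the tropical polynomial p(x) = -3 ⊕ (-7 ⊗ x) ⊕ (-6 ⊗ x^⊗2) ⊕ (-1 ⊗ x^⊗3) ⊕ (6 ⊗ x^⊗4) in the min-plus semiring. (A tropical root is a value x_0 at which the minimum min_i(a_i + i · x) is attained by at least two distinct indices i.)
Roots: {-7, -5, -1, 4}

Each tropical root is a break point of the lower envelope of the lines y = a_i + i · x (there are 5 lines, with slopes 0, 1, ..., 4). Only the lines that attain the minimum somewhere contribute to roots; other lines are dominated. Here the surviving (envelope) indices are i = 4, i = 3, i = 2, i = 1, i = 0.
Intersections between consecutive envelope lines give the roots: for adjacent envelope indices i < j the intersection is x = (a_i − a_j) / (j − i). Reading off the sorted break points: {-7, -5, -1, 4}.
Verification: at each break x_0, at least two indices attain the minimum of min_i(a_i + i · x_0).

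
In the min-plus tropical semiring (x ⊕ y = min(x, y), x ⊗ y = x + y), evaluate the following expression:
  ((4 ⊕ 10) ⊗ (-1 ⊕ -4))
((4 ⊕ 10) ⊗ (-1 ⊕ -4)) = 0

Expand innermost to outermost. Recall ⊕ takes the minimum of its arguments and ⊗ takes their sum. Working out the expression ((4 ⊕ 10) ⊗ (-1 ⊕ -4)) gives 0.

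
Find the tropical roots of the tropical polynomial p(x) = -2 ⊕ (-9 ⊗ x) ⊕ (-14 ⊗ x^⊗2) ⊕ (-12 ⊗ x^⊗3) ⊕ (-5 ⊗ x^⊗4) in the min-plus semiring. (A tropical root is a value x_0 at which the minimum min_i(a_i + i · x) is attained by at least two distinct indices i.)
Roots: {-7, -2, 5, 7}

Each tropical root is a break point of the lower envelope of the lines y = a_i + i · x (there are 5 lines, with slopes 0, 1, ..., 4). Only the lines that attain the minimum somewhere contribute to roots; other lines are dominated. Here the surviving (envelope) indices are i = 4, i = 3, i = 2, i = 1, i = 0.
Intersections between consecutive envelope lines give the roots: for adjacent envelope indices i < j the intersection is x = (a_i − a_j) / (j − i). Reading off the sorted break points: {-7, -2, 5, 7}.
Verification: at each break x_0, at least two indices attain the minimum of min_i(a_i + i · x_0).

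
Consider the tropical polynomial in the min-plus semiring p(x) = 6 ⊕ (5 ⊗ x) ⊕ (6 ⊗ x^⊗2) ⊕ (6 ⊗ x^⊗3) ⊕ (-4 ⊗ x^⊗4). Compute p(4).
p(4) = 6

A tropical monomial a ⊗ x^⊗i evaluates to a + i · x. Evaluating each term at x = 4:
  Term 0 contributes 6 + 0 · 4 = 6
  Term 1 contributes 5 + 1 · 4 = 9
  Term 2 contributes 6 + 2 · 4 = 14
  Term 3 contributes 6 + 3 · 4 = 18
  Term 4 contributes -4 + 4 · 4 = 12
p(4) = ⊕ of these = min[6, 9, 14, 18, 12] = 6.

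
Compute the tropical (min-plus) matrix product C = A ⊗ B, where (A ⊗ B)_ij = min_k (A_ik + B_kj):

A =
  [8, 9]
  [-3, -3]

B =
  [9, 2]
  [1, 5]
A ⊗ B =
  [10, 10]
  [-2, -1]

Apply the min-plus product entry-by-entry:
  C[0][0] = min over k of (A[0][0] + B[0][0] = 8 + 9 = 17, A[0][1] + B[1][0] = 9 + 1 = 10) = 10 (attained at k = 1)
  C[0][1] = min over k of (A[0][0] + B[0][1] = 8 + 2 = 10, A[0][1] + B[1][1] = 9 + 5 = 14) = 10 (attained at k = 0)
  C[1][0] = min over k of (A[1][0] + B[0][0] = -3 + 9 = 6, A[1][1] + B[1][0] = -3 + 1 = -2) = -2 (attained at k = 1)
  C[1][1] = min over k of (A[1][0] + B[0][1] = -3 + 2 = -1, A[1][1] + B[1][1] = -3 + 5 = 2) = -1 (attained at k = 0)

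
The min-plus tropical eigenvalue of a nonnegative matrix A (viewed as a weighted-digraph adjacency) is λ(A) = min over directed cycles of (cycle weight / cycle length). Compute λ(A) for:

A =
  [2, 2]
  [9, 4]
λ(A) = 2

Enumerate directed cycles and compute their means (weight / length). Sample:
  cycle 0 → 0: weight = 2, length = 1, mean = 2/1 ≈ 2.000
  cycle 1 → 1: weight = 4, length = 1, mean = 4/1 ≈ 4.000
  cycle 0 → 1 → 0: weight = 11, length = 2, mean = 11/2 ≈ 5.500
  cycle 1 → 0 → 1: weight = 11, length = 2, mean = 11/2 ≈ 5.500
Minimum mean = 2.000, attained e.g. along the cycle 0 → 0 with weight 2 and length 1. So λ(A) = 2/1 = 2.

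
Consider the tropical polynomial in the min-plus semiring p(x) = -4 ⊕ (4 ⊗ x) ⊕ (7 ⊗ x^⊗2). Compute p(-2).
p(-2) = -4

A tropical monomial a ⊗ x^⊗i evaluates to a + i · x. Evaluating each term at x = -2:
  Term 0 contributes -4 + 0 · -2 = -4
  Term 1 contributes 4 + 1 · -2 = 2
  Term 2 contributes 7 + 2 · -2 = 3
p(-2) = ⊕ of these = min[-4, 2, 3] = -4.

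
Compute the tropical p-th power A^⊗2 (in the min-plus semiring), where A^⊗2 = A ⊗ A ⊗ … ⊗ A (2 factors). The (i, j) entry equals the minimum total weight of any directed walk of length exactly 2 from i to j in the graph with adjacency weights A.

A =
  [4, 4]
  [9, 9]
A^⊗2 =
  [8, 8]
  [13, 13]

Each entry (A^⊗2)_ij equals the minimum over all length-2 walks i = v_0 → v_1 → … → v_2 = j of Σ_t A[v_t][v_{t+1}]. For example, for (i, j) = (0, 1) we minimise over 2 possible intermediate vertex sequences; the minimum is 8, attained along the walk 0 → 0 → 1.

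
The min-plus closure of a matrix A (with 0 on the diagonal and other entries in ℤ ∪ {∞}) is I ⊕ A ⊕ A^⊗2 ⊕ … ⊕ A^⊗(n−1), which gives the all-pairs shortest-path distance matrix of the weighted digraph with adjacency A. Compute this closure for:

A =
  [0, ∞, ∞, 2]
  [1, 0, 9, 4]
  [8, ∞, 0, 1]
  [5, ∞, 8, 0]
Closure =
  [0, ∞, 10, 2]
  [1, 0, 9, 3]
  [6, ∞, 0, 1]
  [5, ∞, 8, 0]

This is the Floyd-Warshall all-pairs shortest-path computation. For each intermediate vertex k = 0, 1, …, 3, update dist[i][j] ← min(dist[i][j], dist[i][k] + dist[k][j]). The final matrix gives, for each (i, j), the minimum total weight of any directed path from i to j (possibly empty when i = j).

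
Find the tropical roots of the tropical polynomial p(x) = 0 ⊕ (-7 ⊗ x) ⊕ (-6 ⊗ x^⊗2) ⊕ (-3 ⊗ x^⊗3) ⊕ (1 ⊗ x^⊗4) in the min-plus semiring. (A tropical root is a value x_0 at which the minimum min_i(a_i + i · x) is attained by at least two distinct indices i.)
Roots: {-4, -3, -1, 7}

Each tropical root is a break point of the lower envelope of the lines y = a_i + i · x (there are 5 lines, with slopes 0, 1, ..., 4). Only the lines that attain the minimum somewhere contribute to roots; other lines are dominated. Here the surviving (envelope) indices are i = 4, i = 3, i = 2, i = 1, i = 0.
Intersections between consecutive envelope lines give the roots: for adjacent envelope indices i < j the intersection is x = (a_i − a_j) / (j − i). Reading off the sorted break points: {-4, -3, -1, 7}.
Verification: at each break x_0, at least two indices attain the minimum of min_i(a_i + i · x_0).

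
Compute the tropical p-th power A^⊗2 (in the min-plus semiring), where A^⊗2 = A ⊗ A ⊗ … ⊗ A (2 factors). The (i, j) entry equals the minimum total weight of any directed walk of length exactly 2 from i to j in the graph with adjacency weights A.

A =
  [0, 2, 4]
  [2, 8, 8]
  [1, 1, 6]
A^⊗2 =
  [0, 2, 4]
  [2, 4, 6]
  [1, 3, 5]

Each entry (A^⊗2)_ij equals the minimum over all length-2 walks i = v_0 → v_1 → … → v_2 = j of Σ_t A[v_t][v_{t+1}]. For example, for (i, j) = (0, 2) we minimise over 3 possible intermediate vertex sequences; the minimum is 4, attained along the walk 0 → 0 → 2.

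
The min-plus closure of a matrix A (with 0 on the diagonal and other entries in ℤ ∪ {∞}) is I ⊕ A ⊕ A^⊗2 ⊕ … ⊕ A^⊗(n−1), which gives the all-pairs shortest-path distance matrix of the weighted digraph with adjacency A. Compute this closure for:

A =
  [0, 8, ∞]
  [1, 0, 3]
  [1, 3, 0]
Closure =
  [0, 8, 11]
  [1, 0, 3]
  [1, 3, 0]

This is the Floyd-Warshall all-pairs shortest-path computation. For each intermediate vertex k = 0, 1, …, 2, update dist[i][j] ← min(dist[i][j], dist[i][k] + dist[k][j]). The final matrix gives, for each (i, j), the minimum total weight of any directed path from i to j (possibly empty when i = j).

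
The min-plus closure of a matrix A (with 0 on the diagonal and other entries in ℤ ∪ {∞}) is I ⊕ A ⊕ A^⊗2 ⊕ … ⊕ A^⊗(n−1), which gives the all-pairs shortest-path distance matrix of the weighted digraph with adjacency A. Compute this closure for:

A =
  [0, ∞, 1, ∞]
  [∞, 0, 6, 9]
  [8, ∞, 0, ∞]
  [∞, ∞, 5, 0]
Closure =
  [0, ∞, 1, ∞]
  [14, 0, 6, 9]
  [8, ∞, 0, ∞]
  [13, ∞, 5, 0]

This is the Floyd-Warshall all-pairs shortest-path computation. For each intermediate vertex k = 0, 1, …, 3, update dist[i][j] ← min(dist[i][j], dist[i][k] + dist[k][j]). The final matrix gives, for each (i, j), the minimum total weight of any directed path from i to j (possibly empty when i = j).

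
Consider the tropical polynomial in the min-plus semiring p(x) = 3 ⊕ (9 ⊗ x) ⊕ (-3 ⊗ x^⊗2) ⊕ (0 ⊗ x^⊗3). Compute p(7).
p(7) = 3

A tropical monomial a ⊗ x^⊗i evaluates to a + i · x. Evaluating each term at x = 7:
  Term 0 contributes 3 + 0 · 7 = 3
  Term 1 contributes 9 + 1 · 7 = 16
  Term 2 contributes -3 + 2 · 7 = 11
  Term 3 contributes 0 + 3 · 7 = 21
p(7) = ⊕ of these = min[3, 16, 11, 21] = 3.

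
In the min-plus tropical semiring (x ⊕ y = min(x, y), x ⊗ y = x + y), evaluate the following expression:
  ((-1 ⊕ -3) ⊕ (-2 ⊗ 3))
((-1 ⊕ -3) ⊕ (-2 ⊗ 3)) = -3

Expand innermost to outermost. Recall ⊕ takes the minimum of its arguments and ⊗ takes their sum. Working out the expression ((-1 ⊕ -3) ⊕ (-2 ⊗ 3)) gives -3.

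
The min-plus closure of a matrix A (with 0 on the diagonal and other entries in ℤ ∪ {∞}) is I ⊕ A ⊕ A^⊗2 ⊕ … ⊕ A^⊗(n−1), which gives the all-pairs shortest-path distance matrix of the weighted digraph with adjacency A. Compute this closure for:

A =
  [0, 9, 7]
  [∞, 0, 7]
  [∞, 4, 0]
Closure =
  [0, 9, 7]
  [∞, 0, 7]
  [∞, 4, 0]

This is the Floyd-Warshall all-pairs shortest-path computation. For each intermediate vertex k = 0, 1, …, 2, update dist[i][j] ← min(dist[i][j], dist[i][k] + dist[k][j]). The final matrix gives, for each (i, j), the minimum total weight of any directed path from i to j (possibly empty when i = j).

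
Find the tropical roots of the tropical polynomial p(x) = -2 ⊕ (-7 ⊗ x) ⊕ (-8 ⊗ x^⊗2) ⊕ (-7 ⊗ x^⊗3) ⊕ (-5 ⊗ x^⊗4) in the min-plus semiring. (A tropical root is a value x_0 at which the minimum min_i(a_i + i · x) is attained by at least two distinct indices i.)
Roots: {-2, -1, 1, 5}

Each tropical root is a break point of the lower envelope of the lines y = a_i + i · x (there are 5 lines, with slopes 0, 1, ..., 4). Only the lines that attain the minimum somewhere contribute to roots; other lines are dominated. Here the surviving (envelope) indices are i = 4, i = 3, i = 2, i = 1, i = 0.
Intersections between consecutive envelope lines give the roots: for adjacent envelope indices i < j the intersection is x = (a_i − a_j) / (j − i). Reading off the sorted break points: {-2, -1, 1, 5}.
Verification: at each break x_0, at least two indices attain the minimum of min_i(a_i + i · x_0).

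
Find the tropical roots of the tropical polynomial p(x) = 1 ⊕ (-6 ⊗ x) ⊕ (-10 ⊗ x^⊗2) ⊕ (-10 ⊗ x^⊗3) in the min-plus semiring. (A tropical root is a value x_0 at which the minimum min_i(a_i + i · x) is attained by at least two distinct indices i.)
Roots: {0, 4, 7}

Each tropical root is a break point of the lower envelope of the lines y = a_i + i · x (there are 4 lines, with slopes 0, 1, ..., 3). Only the lines that attain the minimum somewhere contribute to roots; other lines are dominated. Here the surviving (envelope) indices are i = 3, i = 2, i = 1, i = 0.
Intersections between consecutive envelope lines give the roots: for adjacent envelope indices i < j the intersection is x = (a_i − a_j) / (j − i). Reading off the sorted break points: {0, 4, 7}.
Verification: at each break x_0, at least two indices attain the minimum of min_i(a_i + i · x_0).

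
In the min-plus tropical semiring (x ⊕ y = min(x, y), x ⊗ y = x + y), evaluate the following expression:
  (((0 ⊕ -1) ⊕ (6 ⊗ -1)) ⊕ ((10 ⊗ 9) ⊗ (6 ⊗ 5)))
(((0 ⊕ -1) ⊕ (6 ⊗ -1)) ⊕ ((10 ⊗ 9) ⊗ (6 ⊗ 5))) = -1

Expand innermost to outermost. Recall ⊕ takes the minimum of its arguments and ⊗ takes their sum. Working out the expression (((0 ⊕ -1) ⊕ (6 ⊗ -1)) ⊕ ((10 ⊗ 9) ⊗ (6 ⊗ 5))) gives -1.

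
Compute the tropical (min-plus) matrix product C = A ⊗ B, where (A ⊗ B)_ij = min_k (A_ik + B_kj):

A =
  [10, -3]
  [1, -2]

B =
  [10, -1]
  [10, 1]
A ⊗ B =
  [7, -2]
  [8, -1]

Apply the min-plus product entry-by-entry:
  C[0][0] = min over k of (A[0][0] + B[0][0] = 10 + 10 = 20, A[0][1] + B[1][0] = -3 + 10 = 7) = 7 (attained at k = 1)
  C[0][1] = min over k of (A[0][0] + B[0][1] = 10 + -1 = 9, A[0][1] + B[1][1] = -3 + 1 = -2) = -2 (attained at k = 1)
  C[1][0] = min over k of (A[1][0] + B[0][0] = 1 + 10 = 11, A[1][1] + B[1][0] = -2 + 10 = 8) = 8 (attained at k = 1)
  C[1][1] = min over k of (A[1][0] + B[0][1] = 1 + -1 = 0, A[1][1] + B[1][1] = -2 + 1 = -1) = -1 (attained at k = 1)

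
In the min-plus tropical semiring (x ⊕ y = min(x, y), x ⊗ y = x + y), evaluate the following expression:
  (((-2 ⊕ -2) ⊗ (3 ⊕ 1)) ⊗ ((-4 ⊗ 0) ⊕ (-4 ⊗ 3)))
(((-2 ⊕ -2) ⊗ (3 ⊕ 1)) ⊗ ((-4 ⊗ 0) ⊕ (-4 ⊗ 3))) = -5

Expand innermost to outermost. Recall ⊕ takes the minimum of its arguments and ⊗ takes their sum. Working out the expression (((-2 ⊕ -2) ⊗ (3 ⊕ 1)) ⊗ ((-4 ⊗ 0) ⊕ (-4 ⊗ 3))) gives -5.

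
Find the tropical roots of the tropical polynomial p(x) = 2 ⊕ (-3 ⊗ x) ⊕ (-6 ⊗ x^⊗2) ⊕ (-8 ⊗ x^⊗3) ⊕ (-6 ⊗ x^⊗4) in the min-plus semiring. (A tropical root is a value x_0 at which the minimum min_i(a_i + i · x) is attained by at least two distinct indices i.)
Roots: {-2, 2, 3, 5}

Each tropical root is a break point of the lower envelope of the lines y = a_i + i · x (there are 5 lines, with slopes 0, 1, ..., 4). Only the lines that attain the minimum somewhere contribute to roots; other lines are dominated. Here the surviving (envelope) indices are i = 4, i = 3, i = 2, i = 1, i = 0.
Intersections between consecutive envelope lines give the roots: for adjacent envelope indices i < j the intersection is x = (a_i − a_j) / (j − i). Reading off the sorted break points: {-2, 2, 3, 5}.
Verification: at each break x_0, at least two indices attain the minimum of min_i(a_i + i · x_0).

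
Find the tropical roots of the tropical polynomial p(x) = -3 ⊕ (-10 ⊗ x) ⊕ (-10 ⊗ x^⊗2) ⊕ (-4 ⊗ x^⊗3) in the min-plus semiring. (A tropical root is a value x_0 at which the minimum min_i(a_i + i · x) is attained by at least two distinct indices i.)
Roots: {-6, 0, 7}

Each tropical root is a break point of the lower envelope of the lines y = a_i + i · x (there are 4 lines, with slopes 0, 1, ..., 3). Only the lines that attain the minimum somewhere contribute to roots; other lines are dominated. Here the surviving (envelope) indices are i = 3, i = 2, i = 1, i = 0.
Intersections between consecutive envelope lines give the roots: for adjacent envelope indices i < j the intersection is x = (a_i − a_j) / (j − i). Reading off the sorted break points: {-6, 0, 7}.
Verification: at each break x_0, at least two indices attain the minimum of min_i(a_i + i · x_0).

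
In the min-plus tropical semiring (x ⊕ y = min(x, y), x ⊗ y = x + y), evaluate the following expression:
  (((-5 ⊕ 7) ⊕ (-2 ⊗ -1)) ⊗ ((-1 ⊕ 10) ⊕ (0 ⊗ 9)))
(((-5 ⊕ 7) ⊕ (-2 ⊗ -1)) ⊗ ((-1 ⊕ 10) ⊕ (0 ⊗ 9))) = -6

Expand innermost to outermost. Recall ⊕ takes the minimum of its arguments and ⊗ takes their sum. Working out the expression (((-5 ⊕ 7) ⊕ (-2 ⊗ -1)) ⊗ ((-1 ⊕ 10) ⊕ (0 ⊗ 9))) gives -6.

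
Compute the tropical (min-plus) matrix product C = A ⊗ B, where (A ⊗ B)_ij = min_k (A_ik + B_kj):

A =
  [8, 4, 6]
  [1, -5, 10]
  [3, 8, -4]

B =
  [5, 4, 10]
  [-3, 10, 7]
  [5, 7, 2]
A ⊗ B =
  [1, 12, 8]
  [-8, 5, 2]
  [1, 3, -2]

Apply the min-plus product entry-by-entry:
  C[0][0] = min over k of (A[0][0] + B[0][0] = 8 + 5 = 13, A[0][1] + B[1][0] = 4 + -3 = 1, A[0][2] + B[2][0] = 6 + 5 = 11) = 1 (attained at k = 1)
  C[0][1] = min over k of (A[0][0] + B[0][1] = 8 + 4 = 12, A[0][1] + B[1][1] = 4 + 10 = 14, A[0][2] + B[2][1] = 6 + 7 = 13) = 12 (attained at k = 0)
  C[0][2] = min over k of (A[0][0] + B[0][2] = 8 + 10 = 18, A[0][1] + B[1][2] = 4 + 7 = 11, A[0][2] + B[2][2] = 6 + 2 = 8) = 8 (attained at k = 2)
  C[1][0] = min over k of (A[1][0] + B[0][0] = 1 + 5 = 6, A[1][1] + B[1][0] = -5 + -3 = -8, A[1][2] + B[2][0] = 10 + 5 = 15) = -8 (attained at k = 1)
  C[1][1] = min over k of (A[1][0] + B[0][1] = 1 + 4 = 5, A[1][1] + B[1][1] = -5 + 10 = 5, A[1][2] + B[2][1] = 10 + 7 = 17) = 5 (attained at k = 0)
  C[1][2] = min over k of (A[1][0] + B[0][2] = 1 + 10 = 11, A[1][1] + B[1][2] = -5 + 7 = 2, A[1][2] + B[2][2] = 10 + 2 = 12) = 2 (attained at k = 1)
  C[2][0] = min over k of (A[2][0] + B[0][0] = 3 + 5 = 8, A[2][1] + B[1][0] = 8 + -3 = 5, A[2][2] + B[2][0] = -4 + 5 = 1) = 1 (attained at k = 2)
  C[2][1] = min over k of (A[2][0] + B[0][1] = 3 + 4 = 7, A[2][1] + B[1][1] = 8 + 10 = 18, A[2][2] + B[2][1] = -4 + 7 = 3) = 3 (attained at k = 2)
  C[2][2] = min over k of (A[2][0] + B[0][2] = 3 + 10 = 13, A[2][1] + B[1][2] = 8 + 7 = 15, A[2][2] + B[2][2] = -4 + 2 = -2) = -2 (attained at k = 2)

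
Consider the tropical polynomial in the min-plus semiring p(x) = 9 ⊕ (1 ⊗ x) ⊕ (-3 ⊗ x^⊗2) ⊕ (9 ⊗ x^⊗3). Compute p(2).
p(2) = 1

A tropical monomial a ⊗ x^⊗i evaluates to a + i · x. Evaluating each term at x = 2:
  Term 0 contributes 9 + 0 · 2 = 9
  Term 1 contributes 1 + 1 · 2 = 3
  Term 2 contributes -3 + 2 · 2 = 1
  Term 3 contributes 9 + 3 · 2 = 15
p(2) = ⊕ of these = min[9, 3, 1, 15] = 1.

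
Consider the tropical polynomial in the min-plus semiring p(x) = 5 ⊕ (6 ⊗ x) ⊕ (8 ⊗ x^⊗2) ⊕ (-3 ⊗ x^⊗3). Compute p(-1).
p(-1) = -6

A tropical monomial a ⊗ x^⊗i evaluates to a + i · x. Evaluating each term at x = -1:
  Term 0 contributes 5 + 0 · -1 = 5
  Term 1 contributes 6 + 1 · -1 = 5
  Term 2 contributes 8 + 2 · -1 = 6
  Term 3 contributes -3 + 3 · -1 = -6
p(-1) = ⊕ of these = min[5, 5, 6, -6] = -6.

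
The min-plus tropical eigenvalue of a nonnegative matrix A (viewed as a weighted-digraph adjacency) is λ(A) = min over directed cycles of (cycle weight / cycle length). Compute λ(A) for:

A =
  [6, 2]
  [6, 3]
λ(A) = 3

Enumerate directed cycles and compute their means (weight / length). Sample:
  cycle 0 → 0: weight = 6, length = 1, mean = 6/1 ≈ 6.000
  cycle 1 → 1: weight = 3, length = 1, mean = 3/1 ≈ 3.000
  cycle 0 → 1 → 0: weight = 8, length = 2, mean = 8/2 ≈ 4.000
  cycle 1 → 0 → 1: weight = 8, length = 2, mean = 8/2 ≈ 4.000
Minimum mean = 3.000, attained e.g. along the cycle 1 → 1 with weight 3 and length 1. So λ(A) = 3/1 = 3.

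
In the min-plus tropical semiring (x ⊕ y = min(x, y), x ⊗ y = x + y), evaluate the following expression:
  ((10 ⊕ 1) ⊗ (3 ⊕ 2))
((10 ⊕ 1) ⊗ (3 ⊕ 2)) = 3

Expand innermost to outermost. Recall ⊕ takes the minimum of its arguments and ⊗ takes their sum. Working out the expression ((10 ⊕ 1) ⊗ (3 ⊕ 2)) gives 3.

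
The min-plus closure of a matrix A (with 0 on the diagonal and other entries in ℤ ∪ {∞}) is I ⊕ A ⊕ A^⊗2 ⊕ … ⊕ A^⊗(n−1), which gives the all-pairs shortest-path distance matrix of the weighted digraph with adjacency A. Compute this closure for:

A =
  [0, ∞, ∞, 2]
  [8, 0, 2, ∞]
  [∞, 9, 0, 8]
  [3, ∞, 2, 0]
Closure =
  [0, 13, 4, 2]
  [8, 0, 2, 10]
  [11, 9, 0, 8]
  [3, 11, 2, 0]

This is the Floyd-Warshall all-pairs shortest-path computation. For each intermediate vertex k = 0, 1, …, 3, update dist[i][j] ← min(dist[i][j], dist[i][k] + dist[k][j]). The final matrix gives, for each (i, j), the minimum total weight of any directed path from i to j (possibly empty when i = j).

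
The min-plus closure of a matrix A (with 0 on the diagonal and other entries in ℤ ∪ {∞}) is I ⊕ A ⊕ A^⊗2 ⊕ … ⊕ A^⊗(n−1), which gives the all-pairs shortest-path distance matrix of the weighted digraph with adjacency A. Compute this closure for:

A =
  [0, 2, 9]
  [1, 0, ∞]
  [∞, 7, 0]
Closure =
  [0, 2, 9]
  [1, 0, 10]
  [8, 7, 0]

This is the Floyd-Warshall all-pairs shortest-path computation. For each intermediate vertex k = 0, 1, …, 2, update dist[i][j] ← min(dist[i][j], dist[i][k] + dist[k][j]). The final matrix gives, for each (i, j), the minimum total weight of any directed path from i to j (possibly empty when i = j).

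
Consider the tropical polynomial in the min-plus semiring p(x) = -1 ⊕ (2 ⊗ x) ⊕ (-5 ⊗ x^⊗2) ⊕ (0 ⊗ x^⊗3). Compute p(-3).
p(-3) = -11

A tropical monomial a ⊗ x^⊗i evaluates to a + i · x. Evaluating each term at x = -3:
  Term 0 contributes -1 + 0 · -3 = -1
  Term 1 contributes 2 + 1 · -3 = -1
  Term 2 contributes -5 + 2 · -3 = -11
  Term 3 contributes 0 + 3 · -3 = -9
p(-3) = ⊕ of these = min[-1, -1, -11, -9] = -11.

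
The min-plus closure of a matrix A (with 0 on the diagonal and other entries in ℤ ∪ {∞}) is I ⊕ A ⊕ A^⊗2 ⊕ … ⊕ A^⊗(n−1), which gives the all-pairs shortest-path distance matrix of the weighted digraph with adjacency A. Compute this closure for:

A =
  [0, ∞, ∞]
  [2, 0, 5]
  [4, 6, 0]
Closure =
  [0, ∞, ∞]
  [2, 0, 5]
  [4, 6, 0]

This is the Floyd-Warshall all-pairs shortest-path computation. For each intermediate vertex k = 0, 1, …, 2, update dist[i][j] ← min(dist[i][j], dist[i][k] + dist[k][j]). The final matrix gives, for each (i, j), the minimum total weight of any directed path from i to j (possibly empty when i = j).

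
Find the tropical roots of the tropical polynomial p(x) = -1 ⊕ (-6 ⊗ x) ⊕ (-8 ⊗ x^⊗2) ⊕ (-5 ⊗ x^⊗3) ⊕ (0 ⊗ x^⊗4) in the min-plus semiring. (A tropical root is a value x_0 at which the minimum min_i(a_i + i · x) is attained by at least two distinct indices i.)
Roots: {-5, -3, 2, 5}

Each tropical root is a break point of the lower envelope of the lines y = a_i + i · x (there are 5 lines, with slopes 0, 1, ..., 4). Only the lines that attain the minimum somewhere contribute to roots; other lines are dominated. Here the surviving (envelope) indices are i = 4, i = 3, i = 2, i = 1, i = 0.
Intersections between consecutive envelope lines give the roots: for adjacent envelope indices i < j the intersection is x = (a_i − a_j) / (j − i). Reading off the sorted break points: {-5, -3, 2, 5}.
Verification: at each break x_0, at least two indices attain the minimum of min_i(a_i + i · x_0).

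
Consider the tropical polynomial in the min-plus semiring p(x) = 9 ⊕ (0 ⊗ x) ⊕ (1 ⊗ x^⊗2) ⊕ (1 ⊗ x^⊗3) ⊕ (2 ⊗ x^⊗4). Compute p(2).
p(2) = 2

A tropical monomial a ⊗ x^⊗i evaluates to a + i · x. Evaluating each term at x = 2:
  Term 0 contributes 9 + 0 · 2 = 9
  Term 1 contributes 0 + 1 · 2 = 2
  Term 2 contributes 1 + 2 · 2 = 5
  Term 3 contributes 1 + 3 · 2 = 7
  Term 4 contributes 2 + 4 · 2 = 10
p(2) = ⊕ of these = min[9, 2, 5, 7, 10] = 2.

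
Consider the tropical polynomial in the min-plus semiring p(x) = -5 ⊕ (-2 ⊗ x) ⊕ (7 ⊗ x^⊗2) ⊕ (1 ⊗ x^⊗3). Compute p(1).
p(1) = -5

A tropical monomial a ⊗ x^⊗i evaluates to a + i · x. Evaluating each term at x = 1:
  Term 0 contributes -5 + 0 · 1 = -5
  Term 1 contributes -2 + 1 · 1 = -1
  Term 2 contributes 7 + 2 · 1 = 9
  Term 3 contributes 1 + 3 · 1 = 4
p(1) = ⊕ of these = min[-5, -1, 9, 4] = -5.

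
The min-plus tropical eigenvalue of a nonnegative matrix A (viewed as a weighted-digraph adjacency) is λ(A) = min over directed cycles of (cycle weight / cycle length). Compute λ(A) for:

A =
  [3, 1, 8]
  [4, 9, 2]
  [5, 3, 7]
λ(A) = 5/2

Enumerate directed cycles and compute their means (weight / length). Sample:
  cycle 0 → 0: weight = 3, length = 1, mean = 3/1 ≈ 3.000
  cycle 1 → 1: weight = 9, length = 1, mean = 9/1 ≈ 9.000
  cycle 2 → 2: weight = 7, length = 1, mean = 7/1 ≈ 7.000
  cycle 0 → 1 → 0: weight = 5, length = 2, mean = 5/2 ≈ 2.500
  cycle 0 → 2 → 0: weight = 13, length = 2, mean = 13/2 ≈ 6.500
  cycle 1 → 0 → 1: weight = 5, length = 2, mean = 5/2 ≈ 2.500
Minimum mean = 2.500, attained e.g. along the cycle 0 → 1 → 0 with weight 5 and length 2. So λ(A) = 5/2 = 5/2.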